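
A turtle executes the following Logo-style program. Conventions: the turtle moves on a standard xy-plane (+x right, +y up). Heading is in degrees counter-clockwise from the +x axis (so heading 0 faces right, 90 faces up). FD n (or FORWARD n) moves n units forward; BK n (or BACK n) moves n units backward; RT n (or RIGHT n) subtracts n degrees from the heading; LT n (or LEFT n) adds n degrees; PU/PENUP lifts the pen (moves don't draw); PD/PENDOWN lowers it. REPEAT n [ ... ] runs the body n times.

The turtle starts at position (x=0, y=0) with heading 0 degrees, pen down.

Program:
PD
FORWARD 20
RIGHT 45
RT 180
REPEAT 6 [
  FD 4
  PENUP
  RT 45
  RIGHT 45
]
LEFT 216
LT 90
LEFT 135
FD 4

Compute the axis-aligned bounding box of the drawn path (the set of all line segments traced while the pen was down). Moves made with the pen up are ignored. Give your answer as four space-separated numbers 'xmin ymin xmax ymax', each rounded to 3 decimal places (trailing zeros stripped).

Answer: 0 0 20 2.828

Derivation:
Executing turtle program step by step:
Start: pos=(0,0), heading=0, pen down
PD: pen down
FD 20: (0,0) -> (20,0) [heading=0, draw]
RT 45: heading 0 -> 315
RT 180: heading 315 -> 135
REPEAT 6 [
  -- iteration 1/6 --
  FD 4: (20,0) -> (17.172,2.828) [heading=135, draw]
  PU: pen up
  RT 45: heading 135 -> 90
  RT 45: heading 90 -> 45
  -- iteration 2/6 --
  FD 4: (17.172,2.828) -> (20,5.657) [heading=45, move]
  PU: pen up
  RT 45: heading 45 -> 0
  RT 45: heading 0 -> 315
  -- iteration 3/6 --
  FD 4: (20,5.657) -> (22.828,2.828) [heading=315, move]
  PU: pen up
  RT 45: heading 315 -> 270
  RT 45: heading 270 -> 225
  -- iteration 4/6 --
  FD 4: (22.828,2.828) -> (20,0) [heading=225, move]
  PU: pen up
  RT 45: heading 225 -> 180
  RT 45: heading 180 -> 135
  -- iteration 5/6 --
  FD 4: (20,0) -> (17.172,2.828) [heading=135, move]
  PU: pen up
  RT 45: heading 135 -> 90
  RT 45: heading 90 -> 45
  -- iteration 6/6 --
  FD 4: (17.172,2.828) -> (20,5.657) [heading=45, move]
  PU: pen up
  RT 45: heading 45 -> 0
  RT 45: heading 0 -> 315
]
LT 216: heading 315 -> 171
LT 90: heading 171 -> 261
LT 135: heading 261 -> 36
FD 4: (20,5.657) -> (23.236,8.008) [heading=36, move]
Final: pos=(23.236,8.008), heading=36, 2 segment(s) drawn

Segment endpoints: x in {0, 17.172, 20}, y in {0, 2.828}
xmin=0, ymin=0, xmax=20, ymax=2.828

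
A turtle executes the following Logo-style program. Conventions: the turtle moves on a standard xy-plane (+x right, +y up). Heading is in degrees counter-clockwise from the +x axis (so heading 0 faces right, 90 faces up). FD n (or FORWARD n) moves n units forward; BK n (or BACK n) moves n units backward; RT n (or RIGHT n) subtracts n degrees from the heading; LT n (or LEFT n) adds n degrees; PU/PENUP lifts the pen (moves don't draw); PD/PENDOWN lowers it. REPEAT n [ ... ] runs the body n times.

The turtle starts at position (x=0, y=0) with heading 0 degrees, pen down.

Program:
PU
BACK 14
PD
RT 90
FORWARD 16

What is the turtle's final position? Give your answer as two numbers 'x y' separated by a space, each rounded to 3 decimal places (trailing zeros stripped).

Executing turtle program step by step:
Start: pos=(0,0), heading=0, pen down
PU: pen up
BK 14: (0,0) -> (-14,0) [heading=0, move]
PD: pen down
RT 90: heading 0 -> 270
FD 16: (-14,0) -> (-14,-16) [heading=270, draw]
Final: pos=(-14,-16), heading=270, 1 segment(s) drawn

Answer: -14 -16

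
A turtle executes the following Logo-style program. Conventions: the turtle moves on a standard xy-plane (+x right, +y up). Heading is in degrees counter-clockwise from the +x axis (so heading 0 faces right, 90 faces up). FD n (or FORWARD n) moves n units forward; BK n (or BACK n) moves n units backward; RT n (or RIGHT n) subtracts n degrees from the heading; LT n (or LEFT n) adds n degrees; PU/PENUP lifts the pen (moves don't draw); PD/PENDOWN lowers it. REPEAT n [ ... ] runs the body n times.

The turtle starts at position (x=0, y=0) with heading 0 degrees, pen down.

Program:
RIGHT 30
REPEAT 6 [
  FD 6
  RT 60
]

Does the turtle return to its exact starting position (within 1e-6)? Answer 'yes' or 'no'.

Answer: yes

Derivation:
Executing turtle program step by step:
Start: pos=(0,0), heading=0, pen down
RT 30: heading 0 -> 330
REPEAT 6 [
  -- iteration 1/6 --
  FD 6: (0,0) -> (5.196,-3) [heading=330, draw]
  RT 60: heading 330 -> 270
  -- iteration 2/6 --
  FD 6: (5.196,-3) -> (5.196,-9) [heading=270, draw]
  RT 60: heading 270 -> 210
  -- iteration 3/6 --
  FD 6: (5.196,-9) -> (0,-12) [heading=210, draw]
  RT 60: heading 210 -> 150
  -- iteration 4/6 --
  FD 6: (0,-12) -> (-5.196,-9) [heading=150, draw]
  RT 60: heading 150 -> 90
  -- iteration 5/6 --
  FD 6: (-5.196,-9) -> (-5.196,-3) [heading=90, draw]
  RT 60: heading 90 -> 30
  -- iteration 6/6 --
  FD 6: (-5.196,-3) -> (0,0) [heading=30, draw]
  RT 60: heading 30 -> 330
]
Final: pos=(0,0), heading=330, 6 segment(s) drawn

Start position: (0, 0)
Final position: (0, 0)
Distance = 0; < 1e-6 -> CLOSED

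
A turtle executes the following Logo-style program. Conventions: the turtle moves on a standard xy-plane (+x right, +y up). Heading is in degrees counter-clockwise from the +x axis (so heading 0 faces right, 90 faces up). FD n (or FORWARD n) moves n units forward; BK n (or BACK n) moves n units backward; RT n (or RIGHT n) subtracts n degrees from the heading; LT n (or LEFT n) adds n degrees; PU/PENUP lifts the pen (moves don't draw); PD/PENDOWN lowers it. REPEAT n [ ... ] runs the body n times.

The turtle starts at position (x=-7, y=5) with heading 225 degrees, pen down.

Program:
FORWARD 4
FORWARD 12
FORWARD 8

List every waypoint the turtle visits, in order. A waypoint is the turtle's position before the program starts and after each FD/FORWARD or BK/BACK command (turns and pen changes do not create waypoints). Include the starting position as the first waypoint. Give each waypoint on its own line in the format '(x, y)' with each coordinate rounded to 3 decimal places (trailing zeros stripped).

Executing turtle program step by step:
Start: pos=(-7,5), heading=225, pen down
FD 4: (-7,5) -> (-9.828,2.172) [heading=225, draw]
FD 12: (-9.828,2.172) -> (-18.314,-6.314) [heading=225, draw]
FD 8: (-18.314,-6.314) -> (-23.971,-11.971) [heading=225, draw]
Final: pos=(-23.971,-11.971), heading=225, 3 segment(s) drawn
Waypoints (4 total):
(-7, 5)
(-9.828, 2.172)
(-18.314, -6.314)
(-23.971, -11.971)

Answer: (-7, 5)
(-9.828, 2.172)
(-18.314, -6.314)
(-23.971, -11.971)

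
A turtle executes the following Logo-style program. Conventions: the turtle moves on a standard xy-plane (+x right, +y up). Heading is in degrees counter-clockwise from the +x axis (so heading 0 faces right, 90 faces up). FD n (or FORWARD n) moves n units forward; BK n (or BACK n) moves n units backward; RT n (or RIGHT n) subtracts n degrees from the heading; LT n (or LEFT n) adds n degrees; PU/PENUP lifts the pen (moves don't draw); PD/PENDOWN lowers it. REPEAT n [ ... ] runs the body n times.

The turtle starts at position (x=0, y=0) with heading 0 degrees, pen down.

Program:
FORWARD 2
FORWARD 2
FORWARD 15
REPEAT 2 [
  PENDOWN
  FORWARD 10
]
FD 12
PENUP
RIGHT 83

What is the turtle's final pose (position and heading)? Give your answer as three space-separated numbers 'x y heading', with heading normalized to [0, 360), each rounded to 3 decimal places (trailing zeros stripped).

Answer: 51 0 277

Derivation:
Executing turtle program step by step:
Start: pos=(0,0), heading=0, pen down
FD 2: (0,0) -> (2,0) [heading=0, draw]
FD 2: (2,0) -> (4,0) [heading=0, draw]
FD 15: (4,0) -> (19,0) [heading=0, draw]
REPEAT 2 [
  -- iteration 1/2 --
  PD: pen down
  FD 10: (19,0) -> (29,0) [heading=0, draw]
  -- iteration 2/2 --
  PD: pen down
  FD 10: (29,0) -> (39,0) [heading=0, draw]
]
FD 12: (39,0) -> (51,0) [heading=0, draw]
PU: pen up
RT 83: heading 0 -> 277
Final: pos=(51,0), heading=277, 6 segment(s) drawn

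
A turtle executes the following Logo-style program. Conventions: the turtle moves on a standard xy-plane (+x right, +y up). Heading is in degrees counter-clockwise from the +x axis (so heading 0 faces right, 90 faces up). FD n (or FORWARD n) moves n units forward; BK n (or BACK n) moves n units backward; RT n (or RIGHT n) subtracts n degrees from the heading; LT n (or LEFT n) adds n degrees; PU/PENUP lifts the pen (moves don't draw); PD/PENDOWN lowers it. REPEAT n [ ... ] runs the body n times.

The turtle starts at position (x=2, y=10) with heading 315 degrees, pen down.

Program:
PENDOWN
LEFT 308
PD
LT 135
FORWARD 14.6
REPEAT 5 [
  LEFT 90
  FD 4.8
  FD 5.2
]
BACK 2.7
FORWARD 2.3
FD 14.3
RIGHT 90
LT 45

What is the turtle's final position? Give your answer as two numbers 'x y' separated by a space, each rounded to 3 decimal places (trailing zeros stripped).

Executing turtle program step by step:
Start: pos=(2,10), heading=315, pen down
PD: pen down
LT 308: heading 315 -> 263
PD: pen down
LT 135: heading 263 -> 38
FD 14.6: (2,10) -> (13.505,18.989) [heading=38, draw]
REPEAT 5 [
  -- iteration 1/5 --
  LT 90: heading 38 -> 128
  FD 4.8: (13.505,18.989) -> (10.55,22.771) [heading=128, draw]
  FD 5.2: (10.55,22.771) -> (7.348,26.869) [heading=128, draw]
  -- iteration 2/5 --
  LT 90: heading 128 -> 218
  FD 4.8: (7.348,26.869) -> (3.566,23.914) [heading=218, draw]
  FD 5.2: (3.566,23.914) -> (-0.532,20.712) [heading=218, draw]
  -- iteration 3/5 --
  LT 90: heading 218 -> 308
  FD 4.8: (-0.532,20.712) -> (2.423,16.93) [heading=308, draw]
  FD 5.2: (2.423,16.93) -> (5.625,12.832) [heading=308, draw]
  -- iteration 4/5 --
  LT 90: heading 308 -> 38
  FD 4.8: (5.625,12.832) -> (9.407,15.787) [heading=38, draw]
  FD 5.2: (9.407,15.787) -> (13.505,18.989) [heading=38, draw]
  -- iteration 5/5 --
  LT 90: heading 38 -> 128
  FD 4.8: (13.505,18.989) -> (10.55,22.771) [heading=128, draw]
  FD 5.2: (10.55,22.771) -> (7.348,26.869) [heading=128, draw]
]
BK 2.7: (7.348,26.869) -> (9.011,24.741) [heading=128, draw]
FD 2.3: (9.011,24.741) -> (7.595,26.554) [heading=128, draw]
FD 14.3: (7.595,26.554) -> (-1.209,37.822) [heading=128, draw]
RT 90: heading 128 -> 38
LT 45: heading 38 -> 83
Final: pos=(-1.209,37.822), heading=83, 14 segment(s) drawn

Answer: -1.209 37.822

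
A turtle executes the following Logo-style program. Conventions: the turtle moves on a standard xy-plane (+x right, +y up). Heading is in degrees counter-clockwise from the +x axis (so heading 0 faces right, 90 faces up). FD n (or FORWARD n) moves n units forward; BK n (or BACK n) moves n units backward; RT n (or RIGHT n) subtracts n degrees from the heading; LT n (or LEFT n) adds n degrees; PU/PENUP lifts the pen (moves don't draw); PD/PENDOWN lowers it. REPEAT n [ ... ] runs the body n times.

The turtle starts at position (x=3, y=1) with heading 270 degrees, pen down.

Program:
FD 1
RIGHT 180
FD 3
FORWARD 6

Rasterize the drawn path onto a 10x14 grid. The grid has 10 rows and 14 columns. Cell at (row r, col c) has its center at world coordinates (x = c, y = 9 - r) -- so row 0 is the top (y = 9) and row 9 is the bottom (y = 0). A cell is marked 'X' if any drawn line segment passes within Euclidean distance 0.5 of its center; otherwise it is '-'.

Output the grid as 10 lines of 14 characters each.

Answer: ---X----------
---X----------
---X----------
---X----------
---X----------
---X----------
---X----------
---X----------
---X----------
---X----------

Derivation:
Segment 0: (3,1) -> (3,0)
Segment 1: (3,0) -> (3,3)
Segment 2: (3,3) -> (3,9)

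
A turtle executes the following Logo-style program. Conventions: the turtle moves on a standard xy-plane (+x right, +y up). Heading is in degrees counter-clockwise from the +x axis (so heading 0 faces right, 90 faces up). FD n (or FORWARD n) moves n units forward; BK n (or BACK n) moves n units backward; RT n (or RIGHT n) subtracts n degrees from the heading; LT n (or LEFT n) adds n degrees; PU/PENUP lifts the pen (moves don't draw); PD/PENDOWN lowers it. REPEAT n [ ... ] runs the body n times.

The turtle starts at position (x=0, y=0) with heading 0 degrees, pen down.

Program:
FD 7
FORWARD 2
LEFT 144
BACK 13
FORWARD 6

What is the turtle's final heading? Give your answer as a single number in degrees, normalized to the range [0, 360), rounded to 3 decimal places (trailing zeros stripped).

Answer: 144

Derivation:
Executing turtle program step by step:
Start: pos=(0,0), heading=0, pen down
FD 7: (0,0) -> (7,0) [heading=0, draw]
FD 2: (7,0) -> (9,0) [heading=0, draw]
LT 144: heading 0 -> 144
BK 13: (9,0) -> (19.517,-7.641) [heading=144, draw]
FD 6: (19.517,-7.641) -> (14.663,-4.114) [heading=144, draw]
Final: pos=(14.663,-4.114), heading=144, 4 segment(s) drawn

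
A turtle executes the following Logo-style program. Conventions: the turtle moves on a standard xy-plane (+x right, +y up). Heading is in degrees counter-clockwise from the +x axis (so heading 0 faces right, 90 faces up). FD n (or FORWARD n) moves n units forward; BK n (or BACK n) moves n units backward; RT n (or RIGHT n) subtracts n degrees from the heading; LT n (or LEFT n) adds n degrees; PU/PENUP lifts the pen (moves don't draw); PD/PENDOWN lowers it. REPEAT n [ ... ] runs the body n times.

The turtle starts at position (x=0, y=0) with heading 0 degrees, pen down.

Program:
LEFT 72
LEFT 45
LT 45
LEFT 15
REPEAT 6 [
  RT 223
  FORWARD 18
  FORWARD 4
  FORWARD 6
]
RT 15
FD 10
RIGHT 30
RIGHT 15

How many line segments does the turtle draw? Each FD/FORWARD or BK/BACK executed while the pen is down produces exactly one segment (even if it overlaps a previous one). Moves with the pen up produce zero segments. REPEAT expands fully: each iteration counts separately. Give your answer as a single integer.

Answer: 19

Derivation:
Executing turtle program step by step:
Start: pos=(0,0), heading=0, pen down
LT 72: heading 0 -> 72
LT 45: heading 72 -> 117
LT 45: heading 117 -> 162
LT 15: heading 162 -> 177
REPEAT 6 [
  -- iteration 1/6 --
  RT 223: heading 177 -> 314
  FD 18: (0,0) -> (12.504,-12.948) [heading=314, draw]
  FD 4: (12.504,-12.948) -> (15.282,-15.825) [heading=314, draw]
  FD 6: (15.282,-15.825) -> (19.45,-20.142) [heading=314, draw]
  -- iteration 2/6 --
  RT 223: heading 314 -> 91
  FD 18: (19.45,-20.142) -> (19.136,-2.144) [heading=91, draw]
  FD 4: (19.136,-2.144) -> (19.066,1.855) [heading=91, draw]
  FD 6: (19.066,1.855) -> (18.962,7.854) [heading=91, draw]
  -- iteration 3/6 --
  RT 223: heading 91 -> 228
  FD 18: (18.962,7.854) -> (6.917,-5.522) [heading=228, draw]
  FD 4: (6.917,-5.522) -> (4.241,-8.495) [heading=228, draw]
  FD 6: (4.241,-8.495) -> (0.226,-12.954) [heading=228, draw]
  -- iteration 4/6 --
  RT 223: heading 228 -> 5
  FD 18: (0.226,-12.954) -> (18.158,-11.385) [heading=5, draw]
  FD 4: (18.158,-11.385) -> (22.142,-11.036) [heading=5, draw]
  FD 6: (22.142,-11.036) -> (28.12,-10.513) [heading=5, draw]
  -- iteration 5/6 --
  RT 223: heading 5 -> 142
  FD 18: (28.12,-10.513) -> (13.935,0.568) [heading=142, draw]
  FD 4: (13.935,0.568) -> (10.783,3.031) [heading=142, draw]
  FD 6: (10.783,3.031) -> (6.055,6.725) [heading=142, draw]
  -- iteration 6/6 --
  RT 223: heading 142 -> 279
  FD 18: (6.055,6.725) -> (8.871,-11.053) [heading=279, draw]
  FD 4: (8.871,-11.053) -> (9.497,-15.004) [heading=279, draw]
  FD 6: (9.497,-15.004) -> (10.435,-20.93) [heading=279, draw]
]
RT 15: heading 279 -> 264
FD 10: (10.435,-20.93) -> (9.39,-30.875) [heading=264, draw]
RT 30: heading 264 -> 234
RT 15: heading 234 -> 219
Final: pos=(9.39,-30.875), heading=219, 19 segment(s) drawn
Segments drawn: 19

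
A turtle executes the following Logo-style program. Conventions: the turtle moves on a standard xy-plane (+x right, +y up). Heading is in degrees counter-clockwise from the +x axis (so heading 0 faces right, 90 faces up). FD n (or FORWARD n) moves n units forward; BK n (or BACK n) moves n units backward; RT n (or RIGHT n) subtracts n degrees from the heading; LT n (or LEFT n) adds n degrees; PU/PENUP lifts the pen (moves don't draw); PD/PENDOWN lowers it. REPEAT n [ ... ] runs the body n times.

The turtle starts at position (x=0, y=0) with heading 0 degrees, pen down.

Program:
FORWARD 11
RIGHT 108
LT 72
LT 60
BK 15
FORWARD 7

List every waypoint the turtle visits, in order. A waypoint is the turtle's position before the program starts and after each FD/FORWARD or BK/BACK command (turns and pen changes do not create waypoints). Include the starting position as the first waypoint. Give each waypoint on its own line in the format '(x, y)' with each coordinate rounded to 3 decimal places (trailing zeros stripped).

Answer: (0, 0)
(11, 0)
(-2.703, -6.101)
(3.692, -3.254)

Derivation:
Executing turtle program step by step:
Start: pos=(0,0), heading=0, pen down
FD 11: (0,0) -> (11,0) [heading=0, draw]
RT 108: heading 0 -> 252
LT 72: heading 252 -> 324
LT 60: heading 324 -> 24
BK 15: (11,0) -> (-2.703,-6.101) [heading=24, draw]
FD 7: (-2.703,-6.101) -> (3.692,-3.254) [heading=24, draw]
Final: pos=(3.692,-3.254), heading=24, 3 segment(s) drawn
Waypoints (4 total):
(0, 0)
(11, 0)
(-2.703, -6.101)
(3.692, -3.254)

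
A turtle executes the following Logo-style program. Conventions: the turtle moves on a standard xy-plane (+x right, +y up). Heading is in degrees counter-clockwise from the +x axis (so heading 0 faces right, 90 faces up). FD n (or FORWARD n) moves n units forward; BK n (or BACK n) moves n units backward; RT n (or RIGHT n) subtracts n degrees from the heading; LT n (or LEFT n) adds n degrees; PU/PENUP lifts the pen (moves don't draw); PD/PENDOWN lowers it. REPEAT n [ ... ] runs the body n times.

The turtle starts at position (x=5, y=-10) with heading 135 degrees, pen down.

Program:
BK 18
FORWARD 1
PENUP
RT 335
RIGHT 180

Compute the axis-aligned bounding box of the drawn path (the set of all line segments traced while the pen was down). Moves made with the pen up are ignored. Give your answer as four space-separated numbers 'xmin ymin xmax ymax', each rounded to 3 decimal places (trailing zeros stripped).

Answer: 5 -22.728 17.728 -10

Derivation:
Executing turtle program step by step:
Start: pos=(5,-10), heading=135, pen down
BK 18: (5,-10) -> (17.728,-22.728) [heading=135, draw]
FD 1: (17.728,-22.728) -> (17.021,-22.021) [heading=135, draw]
PU: pen up
RT 335: heading 135 -> 160
RT 180: heading 160 -> 340
Final: pos=(17.021,-22.021), heading=340, 2 segment(s) drawn

Segment endpoints: x in {5, 17.021, 17.728}, y in {-22.728, -22.021, -10}
xmin=5, ymin=-22.728, xmax=17.728, ymax=-10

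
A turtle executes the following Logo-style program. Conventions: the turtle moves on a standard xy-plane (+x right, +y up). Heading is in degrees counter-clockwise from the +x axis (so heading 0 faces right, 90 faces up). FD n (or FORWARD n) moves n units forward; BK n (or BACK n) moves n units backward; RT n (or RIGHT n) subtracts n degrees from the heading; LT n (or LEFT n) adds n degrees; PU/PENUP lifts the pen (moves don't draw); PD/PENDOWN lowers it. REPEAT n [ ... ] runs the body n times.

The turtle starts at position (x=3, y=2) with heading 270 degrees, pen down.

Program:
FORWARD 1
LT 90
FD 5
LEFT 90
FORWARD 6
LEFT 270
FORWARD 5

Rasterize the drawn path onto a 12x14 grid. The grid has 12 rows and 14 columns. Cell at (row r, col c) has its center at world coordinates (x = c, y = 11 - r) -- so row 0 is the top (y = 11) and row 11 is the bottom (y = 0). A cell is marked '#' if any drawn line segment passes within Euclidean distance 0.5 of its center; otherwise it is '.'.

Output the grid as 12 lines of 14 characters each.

Segment 0: (3,2) -> (3,1)
Segment 1: (3,1) -> (8,1)
Segment 2: (8,1) -> (8,7)
Segment 3: (8,7) -> (13,7)

Answer: ..............
..............
..............
..............
........######
........#.....
........#.....
........#.....
........#.....
...#....#.....
...######.....
..............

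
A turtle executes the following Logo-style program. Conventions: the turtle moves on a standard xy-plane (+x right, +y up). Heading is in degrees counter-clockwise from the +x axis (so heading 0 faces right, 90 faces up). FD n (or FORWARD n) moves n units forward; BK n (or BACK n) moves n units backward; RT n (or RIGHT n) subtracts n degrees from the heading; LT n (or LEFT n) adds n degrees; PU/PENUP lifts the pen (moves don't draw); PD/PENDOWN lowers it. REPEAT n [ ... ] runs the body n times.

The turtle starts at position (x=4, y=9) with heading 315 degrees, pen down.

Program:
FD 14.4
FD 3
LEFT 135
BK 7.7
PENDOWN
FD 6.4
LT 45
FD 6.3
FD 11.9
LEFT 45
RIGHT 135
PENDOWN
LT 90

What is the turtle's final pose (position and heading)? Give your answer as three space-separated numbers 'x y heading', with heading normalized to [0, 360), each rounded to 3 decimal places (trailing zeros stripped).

Answer: 3.434 8.266 135

Derivation:
Executing turtle program step by step:
Start: pos=(4,9), heading=315, pen down
FD 14.4: (4,9) -> (14.182,-1.182) [heading=315, draw]
FD 3: (14.182,-1.182) -> (16.304,-3.304) [heading=315, draw]
LT 135: heading 315 -> 90
BK 7.7: (16.304,-3.304) -> (16.304,-11.004) [heading=90, draw]
PD: pen down
FD 6.4: (16.304,-11.004) -> (16.304,-4.604) [heading=90, draw]
LT 45: heading 90 -> 135
FD 6.3: (16.304,-4.604) -> (11.849,-0.149) [heading=135, draw]
FD 11.9: (11.849,-0.149) -> (3.434,8.266) [heading=135, draw]
LT 45: heading 135 -> 180
RT 135: heading 180 -> 45
PD: pen down
LT 90: heading 45 -> 135
Final: pos=(3.434,8.266), heading=135, 6 segment(s) drawn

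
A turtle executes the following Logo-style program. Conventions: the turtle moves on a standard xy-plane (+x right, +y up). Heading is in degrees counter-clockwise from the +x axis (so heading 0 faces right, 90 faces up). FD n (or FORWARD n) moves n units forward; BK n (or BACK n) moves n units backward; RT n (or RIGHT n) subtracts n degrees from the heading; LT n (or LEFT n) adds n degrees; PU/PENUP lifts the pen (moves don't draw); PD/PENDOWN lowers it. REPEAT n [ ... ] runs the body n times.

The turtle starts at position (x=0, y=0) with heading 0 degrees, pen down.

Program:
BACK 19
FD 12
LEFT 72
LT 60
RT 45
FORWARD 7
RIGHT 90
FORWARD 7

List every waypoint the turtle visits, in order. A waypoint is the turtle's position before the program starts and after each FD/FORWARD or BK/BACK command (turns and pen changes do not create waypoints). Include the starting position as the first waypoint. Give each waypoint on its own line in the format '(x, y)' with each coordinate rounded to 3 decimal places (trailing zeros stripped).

Executing turtle program step by step:
Start: pos=(0,0), heading=0, pen down
BK 19: (0,0) -> (-19,0) [heading=0, draw]
FD 12: (-19,0) -> (-7,0) [heading=0, draw]
LT 72: heading 0 -> 72
LT 60: heading 72 -> 132
RT 45: heading 132 -> 87
FD 7: (-7,0) -> (-6.634,6.99) [heading=87, draw]
RT 90: heading 87 -> 357
FD 7: (-6.634,6.99) -> (0.357,6.624) [heading=357, draw]
Final: pos=(0.357,6.624), heading=357, 4 segment(s) drawn
Waypoints (5 total):
(0, 0)
(-19, 0)
(-7, 0)
(-6.634, 6.99)
(0.357, 6.624)

Answer: (0, 0)
(-19, 0)
(-7, 0)
(-6.634, 6.99)
(0.357, 6.624)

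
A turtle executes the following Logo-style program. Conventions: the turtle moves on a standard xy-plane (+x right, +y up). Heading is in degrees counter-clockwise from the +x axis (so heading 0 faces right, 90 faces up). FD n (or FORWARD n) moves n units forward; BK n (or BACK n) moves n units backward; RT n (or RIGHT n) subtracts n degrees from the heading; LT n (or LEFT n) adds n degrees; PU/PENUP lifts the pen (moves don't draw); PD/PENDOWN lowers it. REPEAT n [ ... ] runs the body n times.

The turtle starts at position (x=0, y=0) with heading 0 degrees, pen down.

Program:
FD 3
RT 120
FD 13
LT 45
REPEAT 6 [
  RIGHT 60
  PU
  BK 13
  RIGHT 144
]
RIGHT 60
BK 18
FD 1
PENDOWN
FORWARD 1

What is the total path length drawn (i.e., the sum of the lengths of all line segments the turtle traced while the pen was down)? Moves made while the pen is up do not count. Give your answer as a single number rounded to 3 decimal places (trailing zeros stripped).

Answer: 17

Derivation:
Executing turtle program step by step:
Start: pos=(0,0), heading=0, pen down
FD 3: (0,0) -> (3,0) [heading=0, draw]
RT 120: heading 0 -> 240
FD 13: (3,0) -> (-3.5,-11.258) [heading=240, draw]
LT 45: heading 240 -> 285
REPEAT 6 [
  -- iteration 1/6 --
  RT 60: heading 285 -> 225
  PU: pen up
  BK 13: (-3.5,-11.258) -> (5.692,-2.066) [heading=225, move]
  RT 144: heading 225 -> 81
  -- iteration 2/6 --
  RT 60: heading 81 -> 21
  PU: pen up
  BK 13: (5.692,-2.066) -> (-6.444,-6.725) [heading=21, move]
  RT 144: heading 21 -> 237
  -- iteration 3/6 --
  RT 60: heading 237 -> 177
  PU: pen up
  BK 13: (-6.444,-6.725) -> (6.538,-7.405) [heading=177, move]
  RT 144: heading 177 -> 33
  -- iteration 4/6 --
  RT 60: heading 33 -> 333
  PU: pen up
  BK 13: (6.538,-7.405) -> (-5.045,-1.503) [heading=333, move]
  RT 144: heading 333 -> 189
  -- iteration 5/6 --
  RT 60: heading 189 -> 129
  PU: pen up
  BK 13: (-5.045,-1.503) -> (3.136,-11.606) [heading=129, move]
  RT 144: heading 129 -> 345
  -- iteration 6/6 --
  RT 60: heading 345 -> 285
  PU: pen up
  BK 13: (3.136,-11.606) -> (-0.229,0.951) [heading=285, move]
  RT 144: heading 285 -> 141
]
RT 60: heading 141 -> 81
BK 18: (-0.229,0.951) -> (-3.044,-16.827) [heading=81, move]
FD 1: (-3.044,-16.827) -> (-2.888,-15.84) [heading=81, move]
PD: pen down
FD 1: (-2.888,-15.84) -> (-2.731,-14.852) [heading=81, draw]
Final: pos=(-2.731,-14.852), heading=81, 3 segment(s) drawn

Segment lengths:
  seg 1: (0,0) -> (3,0), length = 3
  seg 2: (3,0) -> (-3.5,-11.258), length = 13
  seg 3: (-2.888,-15.84) -> (-2.731,-14.852), length = 1
Total = 17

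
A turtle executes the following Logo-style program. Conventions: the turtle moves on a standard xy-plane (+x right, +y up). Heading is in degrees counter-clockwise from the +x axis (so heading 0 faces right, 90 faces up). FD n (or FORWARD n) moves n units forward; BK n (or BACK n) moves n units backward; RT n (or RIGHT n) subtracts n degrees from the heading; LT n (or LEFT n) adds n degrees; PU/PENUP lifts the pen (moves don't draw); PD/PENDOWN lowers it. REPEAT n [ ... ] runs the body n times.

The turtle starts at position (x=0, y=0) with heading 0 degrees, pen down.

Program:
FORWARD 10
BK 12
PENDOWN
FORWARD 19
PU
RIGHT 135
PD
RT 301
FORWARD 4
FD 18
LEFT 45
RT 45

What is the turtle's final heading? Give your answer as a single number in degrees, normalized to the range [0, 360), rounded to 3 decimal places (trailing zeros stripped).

Executing turtle program step by step:
Start: pos=(0,0), heading=0, pen down
FD 10: (0,0) -> (10,0) [heading=0, draw]
BK 12: (10,0) -> (-2,0) [heading=0, draw]
PD: pen down
FD 19: (-2,0) -> (17,0) [heading=0, draw]
PU: pen up
RT 135: heading 0 -> 225
PD: pen down
RT 301: heading 225 -> 284
FD 4: (17,0) -> (17.968,-3.881) [heading=284, draw]
FD 18: (17.968,-3.881) -> (22.322,-21.347) [heading=284, draw]
LT 45: heading 284 -> 329
RT 45: heading 329 -> 284
Final: pos=(22.322,-21.347), heading=284, 5 segment(s) drawn

Answer: 284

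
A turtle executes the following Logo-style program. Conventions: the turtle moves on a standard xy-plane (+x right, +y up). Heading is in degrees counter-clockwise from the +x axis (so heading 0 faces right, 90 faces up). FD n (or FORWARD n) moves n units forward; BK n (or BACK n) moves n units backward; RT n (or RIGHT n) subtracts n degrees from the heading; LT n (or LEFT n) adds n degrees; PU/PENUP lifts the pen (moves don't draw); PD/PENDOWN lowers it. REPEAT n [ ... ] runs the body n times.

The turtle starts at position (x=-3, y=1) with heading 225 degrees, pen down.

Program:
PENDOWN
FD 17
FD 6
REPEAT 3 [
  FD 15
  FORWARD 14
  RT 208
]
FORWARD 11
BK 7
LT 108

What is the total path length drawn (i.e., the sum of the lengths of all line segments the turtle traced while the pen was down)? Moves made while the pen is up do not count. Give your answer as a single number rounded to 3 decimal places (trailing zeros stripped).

Answer: 128

Derivation:
Executing turtle program step by step:
Start: pos=(-3,1), heading=225, pen down
PD: pen down
FD 17: (-3,1) -> (-15.021,-11.021) [heading=225, draw]
FD 6: (-15.021,-11.021) -> (-19.263,-15.263) [heading=225, draw]
REPEAT 3 [
  -- iteration 1/3 --
  FD 15: (-19.263,-15.263) -> (-29.87,-25.87) [heading=225, draw]
  FD 14: (-29.87,-25.87) -> (-39.77,-35.77) [heading=225, draw]
  RT 208: heading 225 -> 17
  -- iteration 2/3 --
  FD 15: (-39.77,-35.77) -> (-25.425,-31.384) [heading=17, draw]
  FD 14: (-25.425,-31.384) -> (-12.037,-27.291) [heading=17, draw]
  RT 208: heading 17 -> 169
  -- iteration 3/3 --
  FD 15: (-12.037,-27.291) -> (-26.761,-24.429) [heading=169, draw]
  FD 14: (-26.761,-24.429) -> (-40.504,-21.757) [heading=169, draw]
  RT 208: heading 169 -> 321
]
FD 11: (-40.504,-21.757) -> (-31.955,-28.68) [heading=321, draw]
BK 7: (-31.955,-28.68) -> (-37.395,-24.275) [heading=321, draw]
LT 108: heading 321 -> 69
Final: pos=(-37.395,-24.275), heading=69, 10 segment(s) drawn

Segment lengths:
  seg 1: (-3,1) -> (-15.021,-11.021), length = 17
  seg 2: (-15.021,-11.021) -> (-19.263,-15.263), length = 6
  seg 3: (-19.263,-15.263) -> (-29.87,-25.87), length = 15
  seg 4: (-29.87,-25.87) -> (-39.77,-35.77), length = 14
  seg 5: (-39.77,-35.77) -> (-25.425,-31.384), length = 15
  seg 6: (-25.425,-31.384) -> (-12.037,-27.291), length = 14
  seg 7: (-12.037,-27.291) -> (-26.761,-24.429), length = 15
  seg 8: (-26.761,-24.429) -> (-40.504,-21.757), length = 14
  seg 9: (-40.504,-21.757) -> (-31.955,-28.68), length = 11
  seg 10: (-31.955,-28.68) -> (-37.395,-24.275), length = 7
Total = 128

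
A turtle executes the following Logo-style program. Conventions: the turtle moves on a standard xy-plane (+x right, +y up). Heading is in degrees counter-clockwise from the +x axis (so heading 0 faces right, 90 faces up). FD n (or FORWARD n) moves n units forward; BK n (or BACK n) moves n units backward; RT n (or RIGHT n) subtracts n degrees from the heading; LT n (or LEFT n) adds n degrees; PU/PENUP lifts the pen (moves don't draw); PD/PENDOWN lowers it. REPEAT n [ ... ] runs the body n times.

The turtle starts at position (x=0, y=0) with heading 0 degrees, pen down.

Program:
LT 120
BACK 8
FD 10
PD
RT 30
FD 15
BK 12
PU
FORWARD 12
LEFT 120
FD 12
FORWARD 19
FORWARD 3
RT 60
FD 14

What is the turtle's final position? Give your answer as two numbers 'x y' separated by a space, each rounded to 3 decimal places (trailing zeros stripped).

Executing turtle program step by step:
Start: pos=(0,0), heading=0, pen down
LT 120: heading 0 -> 120
BK 8: (0,0) -> (4,-6.928) [heading=120, draw]
FD 10: (4,-6.928) -> (-1,1.732) [heading=120, draw]
PD: pen down
RT 30: heading 120 -> 90
FD 15: (-1,1.732) -> (-1,16.732) [heading=90, draw]
BK 12: (-1,16.732) -> (-1,4.732) [heading=90, draw]
PU: pen up
FD 12: (-1,4.732) -> (-1,16.732) [heading=90, move]
LT 120: heading 90 -> 210
FD 12: (-1,16.732) -> (-11.392,10.732) [heading=210, move]
FD 19: (-11.392,10.732) -> (-27.847,1.232) [heading=210, move]
FD 3: (-27.847,1.232) -> (-30.445,-0.268) [heading=210, move]
RT 60: heading 210 -> 150
FD 14: (-30.445,-0.268) -> (-42.569,6.732) [heading=150, move]
Final: pos=(-42.569,6.732), heading=150, 4 segment(s) drawn

Answer: -42.569 6.732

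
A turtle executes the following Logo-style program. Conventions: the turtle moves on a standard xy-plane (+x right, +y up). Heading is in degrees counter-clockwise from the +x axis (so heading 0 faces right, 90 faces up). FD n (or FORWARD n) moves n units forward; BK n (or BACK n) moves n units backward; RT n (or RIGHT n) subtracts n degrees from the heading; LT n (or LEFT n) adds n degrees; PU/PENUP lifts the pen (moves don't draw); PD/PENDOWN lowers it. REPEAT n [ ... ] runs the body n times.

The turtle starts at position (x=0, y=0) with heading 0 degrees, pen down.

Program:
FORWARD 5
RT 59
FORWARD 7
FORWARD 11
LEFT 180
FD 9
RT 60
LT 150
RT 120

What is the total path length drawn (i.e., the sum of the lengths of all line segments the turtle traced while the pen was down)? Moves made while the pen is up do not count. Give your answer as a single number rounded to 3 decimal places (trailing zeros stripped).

Answer: 32

Derivation:
Executing turtle program step by step:
Start: pos=(0,0), heading=0, pen down
FD 5: (0,0) -> (5,0) [heading=0, draw]
RT 59: heading 0 -> 301
FD 7: (5,0) -> (8.605,-6) [heading=301, draw]
FD 11: (8.605,-6) -> (14.271,-15.429) [heading=301, draw]
LT 180: heading 301 -> 121
FD 9: (14.271,-15.429) -> (9.635,-7.715) [heading=121, draw]
RT 60: heading 121 -> 61
LT 150: heading 61 -> 211
RT 120: heading 211 -> 91
Final: pos=(9.635,-7.715), heading=91, 4 segment(s) drawn

Segment lengths:
  seg 1: (0,0) -> (5,0), length = 5
  seg 2: (5,0) -> (8.605,-6), length = 7
  seg 3: (8.605,-6) -> (14.271,-15.429), length = 11
  seg 4: (14.271,-15.429) -> (9.635,-7.715), length = 9
Total = 32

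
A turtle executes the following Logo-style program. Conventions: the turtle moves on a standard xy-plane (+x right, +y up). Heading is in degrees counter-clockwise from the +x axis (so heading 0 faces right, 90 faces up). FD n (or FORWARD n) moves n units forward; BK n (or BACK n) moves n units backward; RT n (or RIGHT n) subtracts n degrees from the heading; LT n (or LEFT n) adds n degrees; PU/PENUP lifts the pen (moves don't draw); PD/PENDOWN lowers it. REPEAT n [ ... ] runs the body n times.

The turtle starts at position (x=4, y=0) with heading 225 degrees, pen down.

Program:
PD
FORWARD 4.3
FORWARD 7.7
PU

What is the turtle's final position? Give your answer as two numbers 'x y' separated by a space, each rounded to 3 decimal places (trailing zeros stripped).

Executing turtle program step by step:
Start: pos=(4,0), heading=225, pen down
PD: pen down
FD 4.3: (4,0) -> (0.959,-3.041) [heading=225, draw]
FD 7.7: (0.959,-3.041) -> (-4.485,-8.485) [heading=225, draw]
PU: pen up
Final: pos=(-4.485,-8.485), heading=225, 2 segment(s) drawn

Answer: -4.485 -8.485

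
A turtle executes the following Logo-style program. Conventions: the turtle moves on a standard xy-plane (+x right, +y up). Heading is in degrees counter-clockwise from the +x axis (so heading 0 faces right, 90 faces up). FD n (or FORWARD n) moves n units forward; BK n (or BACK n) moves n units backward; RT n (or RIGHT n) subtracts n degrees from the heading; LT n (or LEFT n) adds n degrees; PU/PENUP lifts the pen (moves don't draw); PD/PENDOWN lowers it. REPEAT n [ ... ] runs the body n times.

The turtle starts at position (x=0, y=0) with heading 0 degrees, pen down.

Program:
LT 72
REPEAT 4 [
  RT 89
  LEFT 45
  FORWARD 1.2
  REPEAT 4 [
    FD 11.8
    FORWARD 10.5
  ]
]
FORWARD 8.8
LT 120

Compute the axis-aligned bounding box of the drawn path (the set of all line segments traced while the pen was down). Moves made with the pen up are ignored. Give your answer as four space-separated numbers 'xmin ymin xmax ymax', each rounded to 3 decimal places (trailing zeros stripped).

Executing turtle program step by step:
Start: pos=(0,0), heading=0, pen down
LT 72: heading 0 -> 72
REPEAT 4 [
  -- iteration 1/4 --
  RT 89: heading 72 -> 343
  LT 45: heading 343 -> 28
  FD 1.2: (0,0) -> (1.06,0.563) [heading=28, draw]
  REPEAT 4 [
    -- iteration 1/4 --
    FD 11.8: (1.06,0.563) -> (11.478,6.103) [heading=28, draw]
    FD 10.5: (11.478,6.103) -> (20.749,11.033) [heading=28, draw]
    -- iteration 2/4 --
    FD 11.8: (20.749,11.033) -> (31.168,16.572) [heading=28, draw]
    FD 10.5: (31.168,16.572) -> (40.439,21.502) [heading=28, draw]
    -- iteration 3/4 --
    FD 11.8: (40.439,21.502) -> (50.858,27.042) [heading=28, draw]
    FD 10.5: (50.858,27.042) -> (60.129,31.971) [heading=28, draw]
    -- iteration 4/4 --
    FD 11.8: (60.129,31.971) -> (70.548,37.511) [heading=28, draw]
    FD 10.5: (70.548,37.511) -> (79.818,42.44) [heading=28, draw]
  ]
  -- iteration 2/4 --
  RT 89: heading 28 -> 299
  LT 45: heading 299 -> 344
  FD 1.2: (79.818,42.44) -> (80.972,42.109) [heading=344, draw]
  REPEAT 4 [
    -- iteration 1/4 --
    FD 11.8: (80.972,42.109) -> (92.315,38.857) [heading=344, draw]
    FD 10.5: (92.315,38.857) -> (102.408,35.963) [heading=344, draw]
    -- iteration 2/4 --
    FD 11.8: (102.408,35.963) -> (113.751,32.71) [heading=344, draw]
    FD 10.5: (113.751,32.71) -> (123.844,29.816) [heading=344, draw]
    -- iteration 3/4 --
    FD 11.8: (123.844,29.816) -> (135.187,26.564) [heading=344, draw]
    FD 10.5: (135.187,26.564) -> (145.28,23.669) [heading=344, draw]
    -- iteration 4/4 --
    FD 11.8: (145.28,23.669) -> (156.623,20.417) [heading=344, draw]
    FD 10.5: (156.623,20.417) -> (166.717,17.523) [heading=344, draw]
  ]
  -- iteration 3/4 --
  RT 89: heading 344 -> 255
  LT 45: heading 255 -> 300
  FD 1.2: (166.717,17.523) -> (167.317,16.483) [heading=300, draw]
  REPEAT 4 [
    -- iteration 1/4 --
    FD 11.8: (167.317,16.483) -> (173.217,6.264) [heading=300, draw]
    FD 10.5: (173.217,6.264) -> (178.467,-2.829) [heading=300, draw]
    -- iteration 2/4 --
    FD 11.8: (178.467,-2.829) -> (184.367,-13.048) [heading=300, draw]
    FD 10.5: (184.367,-13.048) -> (189.617,-22.141) [heading=300, draw]
    -- iteration 3/4 --
    FD 11.8: (189.617,-22.141) -> (195.517,-32.36) [heading=300, draw]
    FD 10.5: (195.517,-32.36) -> (200.767,-41.454) [heading=300, draw]
    -- iteration 4/4 --
    FD 11.8: (200.767,-41.454) -> (206.667,-51.673) [heading=300, draw]
    FD 10.5: (206.667,-51.673) -> (211.917,-60.766) [heading=300, draw]
  ]
  -- iteration 4/4 --
  RT 89: heading 300 -> 211
  LT 45: heading 211 -> 256
  FD 1.2: (211.917,-60.766) -> (211.626,-61.93) [heading=256, draw]
  REPEAT 4 [
    -- iteration 1/4 --
    FD 11.8: (211.626,-61.93) -> (208.772,-73.38) [heading=256, draw]
    FD 10.5: (208.772,-73.38) -> (206.231,-83.568) [heading=256, draw]
    -- iteration 2/4 --
    FD 11.8: (206.231,-83.568) -> (203.377,-95.018) [heading=256, draw]
    FD 10.5: (203.377,-95.018) -> (200.836,-105.206) [heading=256, draw]
    -- iteration 3/4 --
    FD 11.8: (200.836,-105.206) -> (197.982,-116.655) [heading=256, draw]
    FD 10.5: (197.982,-116.655) -> (195.442,-126.843) [heading=256, draw]
    -- iteration 4/4 --
    FD 11.8: (195.442,-126.843) -> (192.587,-138.293) [heading=256, draw]
    FD 10.5: (192.587,-138.293) -> (190.047,-148.481) [heading=256, draw]
  ]
]
FD 8.8: (190.047,-148.481) -> (187.918,-157.019) [heading=256, draw]
LT 120: heading 256 -> 16
Final: pos=(187.918,-157.019), heading=16, 37 segment(s) drawn

Segment endpoints: x in {0, 1.06, 11.478, 20.749, 31.168, 40.439, 50.858, 60.129, 70.548, 79.818, 80.972, 92.315, 102.408, 113.751, 123.844, 135.187, 145.28, 156.623, 166.717, 167.317, 173.217, 178.467, 184.367, 187.918, 189.617, 190.047, 192.587, 195.442, 195.517, 197.982, 200.767, 200.836, 203.377, 206.231, 206.667, 208.772, 211.626, 211.917}, y in {-157.019, -148.481, -138.293, -126.843, -116.655, -105.206, -95.018, -83.568, -73.38, -61.93, -60.766, -51.673, -41.454, -32.36, -22.141, -13.048, -2.829, 0, 0.563, 6.103, 6.264, 11.033, 16.483, 16.572, 17.523, 20.417, 21.502, 23.669, 26.564, 27.042, 29.816, 31.971, 32.71, 35.963, 37.511, 38.857, 42.109, 42.44}
xmin=0, ymin=-157.019, xmax=211.917, ymax=42.44

Answer: 0 -157.019 211.917 42.44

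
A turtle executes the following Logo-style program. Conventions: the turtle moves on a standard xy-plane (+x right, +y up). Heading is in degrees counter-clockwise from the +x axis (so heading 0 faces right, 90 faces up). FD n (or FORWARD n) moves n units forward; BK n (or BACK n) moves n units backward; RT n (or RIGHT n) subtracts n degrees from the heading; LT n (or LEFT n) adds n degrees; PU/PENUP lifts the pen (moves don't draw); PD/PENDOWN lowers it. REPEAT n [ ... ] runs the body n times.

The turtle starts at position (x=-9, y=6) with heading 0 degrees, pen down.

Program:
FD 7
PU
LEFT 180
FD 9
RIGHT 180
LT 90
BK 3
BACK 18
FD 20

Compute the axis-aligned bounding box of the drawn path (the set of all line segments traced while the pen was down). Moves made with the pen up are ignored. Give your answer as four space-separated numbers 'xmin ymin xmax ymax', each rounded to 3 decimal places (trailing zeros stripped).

Answer: -9 6 -2 6

Derivation:
Executing turtle program step by step:
Start: pos=(-9,6), heading=0, pen down
FD 7: (-9,6) -> (-2,6) [heading=0, draw]
PU: pen up
LT 180: heading 0 -> 180
FD 9: (-2,6) -> (-11,6) [heading=180, move]
RT 180: heading 180 -> 0
LT 90: heading 0 -> 90
BK 3: (-11,6) -> (-11,3) [heading=90, move]
BK 18: (-11,3) -> (-11,-15) [heading=90, move]
FD 20: (-11,-15) -> (-11,5) [heading=90, move]
Final: pos=(-11,5), heading=90, 1 segment(s) drawn

Segment endpoints: x in {-9, -2}, y in {6}
xmin=-9, ymin=6, xmax=-2, ymax=6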